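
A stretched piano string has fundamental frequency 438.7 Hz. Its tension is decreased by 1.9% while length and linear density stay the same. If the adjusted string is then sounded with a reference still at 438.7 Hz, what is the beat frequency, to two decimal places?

4.19 Hz

For a string, f ∝ √T, so the new frequency is 438.7·√0.981 = 434.5124 Hz.
f_beat = |434.5124 − 438.7| = 4.19 Hz.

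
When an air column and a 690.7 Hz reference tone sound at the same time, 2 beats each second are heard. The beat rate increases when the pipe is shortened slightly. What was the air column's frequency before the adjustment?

692.7 Hz

|f − 690.7| = 2, so the air column was at either 688.7 Hz or 692.7 Hz.
A shorter pipe has a higher fundamental; the adjustment raises the air column's frequency.
The beat rate rose, so the adjustment moved the air column further from 690.7 Hz — it was already above the reference.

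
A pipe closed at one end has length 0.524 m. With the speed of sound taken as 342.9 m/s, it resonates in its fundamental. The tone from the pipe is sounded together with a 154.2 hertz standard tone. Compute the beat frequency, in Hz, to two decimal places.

9.40 Hz

Closed pipe (odd harmonics): f_n = n·v/(4L) = 1·342.9/(4·0.524) = 163.5973 Hz.
f_beat = |163.5973 − 154.2| = 9.40 Hz.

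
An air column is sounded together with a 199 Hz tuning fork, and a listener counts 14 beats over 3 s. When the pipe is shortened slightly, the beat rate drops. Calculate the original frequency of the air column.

Beat frequency = 14/3 = 4.6667 Hz.
|f − 199| = 4.6667, so the air column was at either 194.3333 Hz or 203.6667 Hz.
A shorter pipe has a higher fundamental; the adjustment raises the air column's frequency.
The beat rate fell, so the adjustment moved the air column toward 199 Hz — it must have started below the reference.

194.3333 Hz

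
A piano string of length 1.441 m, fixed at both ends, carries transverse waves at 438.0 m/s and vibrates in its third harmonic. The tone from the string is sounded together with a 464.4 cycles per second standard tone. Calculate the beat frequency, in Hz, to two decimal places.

8.47 Hz

For a string fixed at both ends, f_n = n·v/(2L) = 3·438.0/(2·1.441) = 455.9334 Hz.
f_beat = |455.9334 − 464.4| = 8.47 Hz.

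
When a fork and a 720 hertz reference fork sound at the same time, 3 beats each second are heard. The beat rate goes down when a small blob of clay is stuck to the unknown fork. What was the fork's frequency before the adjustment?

723 Hz

|f − 720| = 3, so the fork was at either 717 Hz or 723 Hz.
Adding mass to a fork lowers its frequency; the adjustment lowers the fork's frequency.
The beat rate fell, so the adjustment moved the fork toward 720 Hz — it must have started above the reference.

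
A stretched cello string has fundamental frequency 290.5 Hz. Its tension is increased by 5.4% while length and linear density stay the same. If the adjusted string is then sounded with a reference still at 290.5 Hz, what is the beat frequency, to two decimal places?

7.74 Hz

For a string, f ∝ √T, so the new frequency is 290.5·√1.054 = 298.2404 Hz.
f_beat = |298.2404 − 290.5| = 7.74 Hz.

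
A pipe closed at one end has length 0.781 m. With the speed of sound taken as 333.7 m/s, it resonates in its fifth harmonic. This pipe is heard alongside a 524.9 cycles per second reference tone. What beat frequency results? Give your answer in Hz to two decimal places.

Closed pipe (odd harmonics): f_n = n·v/(4L) = 5·333.7/(4·0.781) = 534.0909 Hz.
f_beat = |534.0909 − 524.9| = 9.19 Hz.

9.19 Hz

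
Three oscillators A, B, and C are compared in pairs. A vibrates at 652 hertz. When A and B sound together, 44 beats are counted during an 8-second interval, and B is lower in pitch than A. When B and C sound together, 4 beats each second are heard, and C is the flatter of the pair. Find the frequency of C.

642.5 Hz

A–B: Beat frequency = 44/8 = 5.5 Hz.
B is below A, so f_B = 652 − 5.5 = 646.5 Hz.
C is below B, so f_C = 646.5 − 4 = 642.5 Hz.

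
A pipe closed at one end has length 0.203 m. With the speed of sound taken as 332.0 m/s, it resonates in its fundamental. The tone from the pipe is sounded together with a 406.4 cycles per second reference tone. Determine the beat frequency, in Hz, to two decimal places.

Closed pipe (odd harmonics): f_n = n·v/(4L) = 1·332.0/(4·0.203) = 408.8670 Hz.
f_beat = |408.8670 − 406.4| = 2.47 Hz.

2.47 Hz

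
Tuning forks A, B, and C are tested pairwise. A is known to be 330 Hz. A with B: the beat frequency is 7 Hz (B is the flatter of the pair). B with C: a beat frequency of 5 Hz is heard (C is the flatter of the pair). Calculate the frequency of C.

B is below A, so f_B = 330 − 7 = 323 Hz.
C is below B, so f_C = 323 − 5 = 318 Hz.

318 Hz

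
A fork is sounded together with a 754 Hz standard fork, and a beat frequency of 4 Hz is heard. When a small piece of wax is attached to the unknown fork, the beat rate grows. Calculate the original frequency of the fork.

750 Hz

|f − 754| = 4, so the fork was at either 750 Hz or 758 Hz.
Loading a fork with wax lowers its frequency; the adjustment lowers the fork's frequency.
The beat rate rose, so the adjustment moved the fork further from 754 Hz — it was already below the reference.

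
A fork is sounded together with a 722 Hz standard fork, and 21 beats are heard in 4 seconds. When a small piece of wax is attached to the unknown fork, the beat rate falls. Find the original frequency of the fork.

Beat frequency = 21/4 = 5.25 Hz.
|f − 722| = 5.25, so the fork was at either 716.75 Hz or 727.25 Hz.
Loading a fork with wax lowers its frequency; the adjustment lowers the fork's frequency.
The beat rate fell, so the adjustment moved the fork toward 722 Hz — it must have started above the reference.

727.25 Hz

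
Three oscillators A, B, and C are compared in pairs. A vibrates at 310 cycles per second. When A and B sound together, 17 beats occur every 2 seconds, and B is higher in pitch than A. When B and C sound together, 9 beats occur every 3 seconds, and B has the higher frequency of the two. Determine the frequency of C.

A–B: Beat frequency = 17/2 = 8.5 Hz.
B is above A, so f_B = 310 + 8.5 = 318.5 Hz.
B–C: Beat frequency = 9/3 = 3 Hz.
C is below B, so f_C = 318.5 − 3 = 315.5 Hz.

315.5 Hz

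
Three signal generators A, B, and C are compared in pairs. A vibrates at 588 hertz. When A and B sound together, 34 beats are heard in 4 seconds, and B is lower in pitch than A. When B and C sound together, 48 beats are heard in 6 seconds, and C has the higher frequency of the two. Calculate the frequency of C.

A–B: Beat frequency = 34/4 = 8.5 Hz.
B is below A, so f_B = 588 − 8.5 = 579.5 Hz.
B–C: Beat frequency = 48/6 = 8 Hz.
C is above B, so f_C = 579.5 + 8 = 587.5 Hz.

587.5 Hz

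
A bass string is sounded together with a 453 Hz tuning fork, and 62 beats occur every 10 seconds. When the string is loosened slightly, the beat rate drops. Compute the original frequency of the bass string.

459.2 Hz

Beat frequency = 62/10 = 6.2 Hz.
|f − 453| = 6.2, so the bass string was at either 446.8 Hz or 459.2 Hz.
Reducing tension lowers a string's frequency; the adjustment lowers the bass string's frequency.
The beat rate fell, so the adjustment moved the bass string toward 453 Hz — it must have started above the reference.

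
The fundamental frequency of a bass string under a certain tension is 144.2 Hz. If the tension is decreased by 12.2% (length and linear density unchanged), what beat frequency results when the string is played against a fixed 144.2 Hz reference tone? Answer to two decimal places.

For a string, f ∝ √T, so the new frequency is 144.2·√0.878 = 135.1178 Hz.
f_beat = |135.1178 − 144.2| = 9.08 Hz.

9.08 Hz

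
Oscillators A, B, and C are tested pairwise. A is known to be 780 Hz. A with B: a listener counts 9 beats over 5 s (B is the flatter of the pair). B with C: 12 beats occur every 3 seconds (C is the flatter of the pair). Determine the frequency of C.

774.2 Hz

A–B: Beat frequency = 9/5 = 1.8 Hz.
B is below A, so f_B = 780 − 1.8 = 778.2 Hz.
B–C: Beat frequency = 12/3 = 4 Hz.
C is below B, so f_C = 778.2 − 4 = 774.2 Hz.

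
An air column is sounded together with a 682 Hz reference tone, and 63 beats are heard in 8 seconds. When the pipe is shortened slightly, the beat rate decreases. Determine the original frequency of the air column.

674.125 Hz

Beat frequency = 63/8 = 7.875 Hz.
|f − 682| = 7.875, so the air column was at either 674.125 Hz or 689.875 Hz.
A shorter pipe has a higher fundamental; the adjustment raises the air column's frequency.
The beat rate fell, so the adjustment moved the air column toward 682 Hz — it must have started below the reference.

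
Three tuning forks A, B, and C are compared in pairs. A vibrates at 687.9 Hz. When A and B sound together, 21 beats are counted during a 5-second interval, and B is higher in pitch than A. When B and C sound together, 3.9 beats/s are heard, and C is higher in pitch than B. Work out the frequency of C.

A–B: Beat frequency = 21/5 = 4.2 Hz.
B is above A, so f_B = 687.9 + 4.2 = 692.1 Hz.
C is above B, so f_C = 692.1 + 3.9 = 696 Hz.

696 Hz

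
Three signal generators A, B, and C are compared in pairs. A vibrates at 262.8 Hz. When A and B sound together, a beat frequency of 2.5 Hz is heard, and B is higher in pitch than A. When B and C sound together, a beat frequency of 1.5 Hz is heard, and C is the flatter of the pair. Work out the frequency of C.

263.8 Hz

B is above A, so f_B = 262.8 + 2.5 = 265.3 Hz.
C is below B, so f_C = 265.3 − 1.5 = 263.8 Hz.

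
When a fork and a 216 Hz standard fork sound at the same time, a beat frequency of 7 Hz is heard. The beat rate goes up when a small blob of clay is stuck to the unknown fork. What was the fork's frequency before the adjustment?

|f − 216| = 7, so the fork was at either 209 Hz or 223 Hz.
Adding mass to a fork lowers its frequency; the adjustment lowers the fork's frequency.
The beat rate rose, so the adjustment moved the fork further from 216 Hz — it was already below the reference.

209 Hz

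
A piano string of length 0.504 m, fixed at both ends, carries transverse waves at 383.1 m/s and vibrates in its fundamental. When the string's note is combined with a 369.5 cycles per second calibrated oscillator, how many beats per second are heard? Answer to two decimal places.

10.56 Hz

For a string fixed at both ends, f_n = n·v/(2L) = 1·383.1/(2·0.504) = 380.0595 Hz.
f_beat = |380.0595 − 369.5| = 10.56 Hz.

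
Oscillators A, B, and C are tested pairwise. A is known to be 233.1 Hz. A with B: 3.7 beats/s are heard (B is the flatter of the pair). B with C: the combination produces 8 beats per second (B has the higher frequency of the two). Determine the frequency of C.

B is below A, so f_B = 233.1 − 3.7 = 229.4 Hz.
C is below B, so f_C = 229.4 − 8 = 221.4 Hz.

221.4 Hz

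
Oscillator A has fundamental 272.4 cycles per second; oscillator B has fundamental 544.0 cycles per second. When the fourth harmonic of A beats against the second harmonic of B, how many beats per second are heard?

Fourth harmonic of the first: 4·272.4 = 1089.6 Hz.
Second harmonic of the second: 2·544.0 = 1088.0 Hz.
f_beat = |1089.6 − 1088.0| = 1.6 Hz.

1.6 Hz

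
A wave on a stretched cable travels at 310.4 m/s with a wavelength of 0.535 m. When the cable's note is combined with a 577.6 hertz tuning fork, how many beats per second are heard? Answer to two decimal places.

Source frequency f = v/λ = 310.4/0.535 = 580.1869 Hz.
f_beat = |580.1869 − 577.6| = 2.59 Hz.

2.59 Hz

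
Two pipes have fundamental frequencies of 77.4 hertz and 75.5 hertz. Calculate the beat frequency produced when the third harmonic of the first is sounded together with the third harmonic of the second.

5.7 Hz

Third harmonic of the first: 3·77.4 = 232.2 Hz.
Third harmonic of the second: 3·75.5 = 226.5 Hz.
f_beat = |232.2 − 226.5| = 5.7 Hz.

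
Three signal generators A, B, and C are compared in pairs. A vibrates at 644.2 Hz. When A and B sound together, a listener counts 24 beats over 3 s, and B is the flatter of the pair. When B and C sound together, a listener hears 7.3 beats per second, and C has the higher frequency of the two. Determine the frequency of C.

643.5 Hz

A–B: Beat frequency = 24/3 = 8 Hz.
B is below A, so f_B = 644.2 − 8 = 636.2 Hz.
C is above B, so f_C = 636.2 + 7.3 = 643.5 Hz.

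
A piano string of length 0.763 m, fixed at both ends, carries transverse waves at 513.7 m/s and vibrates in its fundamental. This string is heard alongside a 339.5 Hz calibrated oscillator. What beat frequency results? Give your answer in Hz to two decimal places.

For a string fixed at both ends, f_n = n·v/(2L) = 1·513.7/(2·0.763) = 336.6317 Hz.
f_beat = |336.6317 − 339.5| = 2.87 Hz.

2.87 Hz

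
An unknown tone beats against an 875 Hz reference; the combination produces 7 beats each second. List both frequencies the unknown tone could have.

868 Hz or 882 Hz

|f − 875| = 7, so f = 875 ± 7.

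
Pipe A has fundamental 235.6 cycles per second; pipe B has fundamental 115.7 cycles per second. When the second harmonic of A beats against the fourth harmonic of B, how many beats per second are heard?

Second harmonic of the first: 2·235.6 = 471.2 Hz.
Fourth harmonic of the second: 4·115.7 = 462.8 Hz.
f_beat = |471.2 − 462.8| = 8.4 Hz.

8.4 Hz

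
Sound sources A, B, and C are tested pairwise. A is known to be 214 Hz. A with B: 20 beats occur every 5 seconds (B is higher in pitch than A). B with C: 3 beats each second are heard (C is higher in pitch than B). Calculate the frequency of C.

A–B: Beat frequency = 20/5 = 4 Hz.
B is above A, so f_B = 214 + 4 = 218 Hz.
C is above B, so f_C = 218 + 3 = 221 Hz.

221 Hz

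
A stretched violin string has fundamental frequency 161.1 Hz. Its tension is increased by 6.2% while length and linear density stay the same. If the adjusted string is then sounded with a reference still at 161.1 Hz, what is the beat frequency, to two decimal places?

For a string, f ∝ √T, so the new frequency is 161.1·√1.062 = 166.0190 Hz.
f_beat = |166.0190 − 161.1| = 4.92 Hz.

4.92 Hz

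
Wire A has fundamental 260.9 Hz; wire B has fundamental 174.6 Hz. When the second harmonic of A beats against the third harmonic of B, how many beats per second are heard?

Second harmonic of the first: 2·260.9 = 521.8 Hz.
Third harmonic of the second: 3·174.6 = 523.8 Hz.
f_beat = |521.8 − 523.8| = 2.0 Hz.

2.0 Hz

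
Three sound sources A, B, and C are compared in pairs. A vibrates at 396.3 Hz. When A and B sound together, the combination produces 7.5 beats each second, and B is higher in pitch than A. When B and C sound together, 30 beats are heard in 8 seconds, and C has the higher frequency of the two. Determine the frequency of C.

407.55 Hz

B is above A, so f_B = 396.3 + 7.5 = 403.8 Hz.
B–C: Beat frequency = 30/8 = 3.75 Hz.
C is above B, so f_C = 403.8 + 3.75 = 407.55 Hz.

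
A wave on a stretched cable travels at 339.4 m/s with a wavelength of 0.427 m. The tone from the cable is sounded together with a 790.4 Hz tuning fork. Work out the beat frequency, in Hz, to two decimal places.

Source frequency f = v/λ = 339.4/0.427 = 794.8478 Hz.
f_beat = |794.8478 − 790.4| = 4.45 Hz.

4.45 Hz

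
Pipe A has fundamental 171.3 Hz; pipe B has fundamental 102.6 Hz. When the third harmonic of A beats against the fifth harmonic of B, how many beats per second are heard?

Third harmonic of the first: 3·171.3 = 513.9 Hz.
Fifth harmonic of the second: 5·102.6 = 513.0 Hz.
f_beat = |513.9 − 513.0| = 0.9 Hz.

0.9 Hz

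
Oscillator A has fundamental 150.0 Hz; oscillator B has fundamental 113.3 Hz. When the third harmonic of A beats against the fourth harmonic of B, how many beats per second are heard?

3.2 Hz

Third harmonic of the first: 3·150.0 = 450.0 Hz.
Fourth harmonic of the second: 4·113.3 = 453.2 Hz.
f_beat = |450.0 − 453.2| = 3.2 Hz.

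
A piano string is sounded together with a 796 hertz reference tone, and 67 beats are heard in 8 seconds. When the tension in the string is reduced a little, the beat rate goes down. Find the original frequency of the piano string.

804.375 Hz

Beat frequency = 67/8 = 8.375 Hz.
|f − 796| = 8.375, so the piano string was at either 787.625 Hz or 804.375 Hz.
Lower tension means lower frequency; the adjustment lowers the piano string's frequency.
The beat rate fell, so the adjustment moved the piano string toward 796 Hz — it must have started above the reference.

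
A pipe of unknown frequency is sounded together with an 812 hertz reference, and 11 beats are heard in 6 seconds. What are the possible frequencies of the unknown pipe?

Beat frequency = 11/6 = 1.8333 Hz.
|f − 812| = 1.8333, so f = 812 ± 1.8333.

810.1667 Hz or 813.8333 Hz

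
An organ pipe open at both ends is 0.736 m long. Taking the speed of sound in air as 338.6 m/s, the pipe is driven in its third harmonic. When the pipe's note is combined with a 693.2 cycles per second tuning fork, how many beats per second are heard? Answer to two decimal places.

3.12 Hz

Open pipe: f_n = n·v/(2L) = 3·338.6/(2·0.736) = 690.0815 Hz.
f_beat = |690.0815 − 693.2| = 3.12 Hz.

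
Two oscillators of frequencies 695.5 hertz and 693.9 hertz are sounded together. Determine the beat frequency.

f_beat = |f₁ − f₂|.
|695.5 − 693.9| = 1.6 Hz.

1.6 Hz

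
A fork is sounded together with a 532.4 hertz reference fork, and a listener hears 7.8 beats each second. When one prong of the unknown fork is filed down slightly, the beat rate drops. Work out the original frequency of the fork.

524.6 Hz

|f − 532.4| = 7.8, so the fork was at either 524.6 Hz or 540.2 Hz.
Filing a prong removes mass and raises the fork's frequency; the adjustment raises the fork's frequency.
The beat rate fell, so the adjustment moved the fork toward 532.4 Hz — it must have started below the reference.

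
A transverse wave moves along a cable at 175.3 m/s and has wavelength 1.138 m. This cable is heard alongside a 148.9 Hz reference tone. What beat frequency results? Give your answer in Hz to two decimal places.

Source frequency f = v/λ = 175.3/1.138 = 154.0422 Hz.
f_beat = |154.0422 − 148.9| = 5.14 Hz.

5.14 Hz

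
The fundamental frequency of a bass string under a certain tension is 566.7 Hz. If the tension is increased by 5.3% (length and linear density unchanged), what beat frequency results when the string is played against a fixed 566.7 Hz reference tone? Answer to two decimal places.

For a string, f ∝ √T, so the new frequency is 566.7·√1.053 = 581.5237 Hz.
f_beat = |581.5237 − 566.7| = 14.82 Hz.

14.82 Hz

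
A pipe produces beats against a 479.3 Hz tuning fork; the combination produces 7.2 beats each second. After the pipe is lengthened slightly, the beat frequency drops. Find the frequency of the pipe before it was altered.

|f − 479.3| = 7.2, so the pipe was at either 472.1 Hz or 486.5 Hz.
A longer pipe has a lower fundamental; the adjustment lowers the pipe's frequency.
The beat rate fell, so the adjustment moved the pipe toward 479.3 Hz — it must have started above the reference.

486.5 Hz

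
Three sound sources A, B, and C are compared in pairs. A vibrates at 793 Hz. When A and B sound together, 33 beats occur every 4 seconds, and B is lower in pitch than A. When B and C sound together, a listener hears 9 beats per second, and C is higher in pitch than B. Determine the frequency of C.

A–B: Beat frequency = 33/4 = 8.25 Hz.
B is below A, so f_B = 793 − 8.25 = 784.75 Hz.
C is above B, so f_C = 784.75 + 9 = 793.75 Hz.

793.75 Hz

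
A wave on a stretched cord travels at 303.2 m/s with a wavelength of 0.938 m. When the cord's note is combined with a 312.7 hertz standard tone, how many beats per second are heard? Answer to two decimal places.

Source frequency f = v/λ = 303.2/0.938 = 323.2409 Hz.
f_beat = |323.2409 − 312.7| = 10.54 Hz.

10.54 Hz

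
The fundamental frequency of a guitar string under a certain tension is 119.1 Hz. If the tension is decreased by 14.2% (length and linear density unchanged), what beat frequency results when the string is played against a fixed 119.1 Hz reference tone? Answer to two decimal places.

For a string, f ∝ √T, so the new frequency is 119.1·√0.858 = 110.3203 Hz.
f_beat = |110.3203 − 119.1| = 8.78 Hz.

8.78 Hz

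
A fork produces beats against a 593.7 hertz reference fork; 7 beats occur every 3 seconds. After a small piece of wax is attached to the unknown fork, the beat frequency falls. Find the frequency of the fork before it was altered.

Beat frequency = 7/3 = 2.3333 Hz.
|f − 593.7| = 2.3333, so the fork was at either 591.3667 Hz or 596.0333 Hz.
Loading a fork with wax lowers its frequency; the adjustment lowers the fork's frequency.
The beat rate fell, so the adjustment moved the fork toward 593.7 Hz — it must have started above the reference.

596.0333 Hz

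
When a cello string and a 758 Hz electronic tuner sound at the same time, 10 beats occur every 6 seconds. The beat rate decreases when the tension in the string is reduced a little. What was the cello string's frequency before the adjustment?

759.6667 Hz

Beat frequency = 10/6 = 1.6667 Hz.
|f − 758| = 1.6667, so the cello string was at either 756.3333 Hz or 759.6667 Hz.
Lower tension means lower frequency; the adjustment lowers the cello string's frequency.
The beat rate fell, so the adjustment moved the cello string toward 758 Hz — it must have started above the reference.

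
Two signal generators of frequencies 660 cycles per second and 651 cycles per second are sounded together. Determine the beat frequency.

9 Hz

f_beat = |f₁ − f₂|.
|660 − 651| = 9 Hz.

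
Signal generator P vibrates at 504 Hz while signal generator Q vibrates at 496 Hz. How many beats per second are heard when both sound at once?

8 Hz

Beats arise from superposition of two nearby frequencies; the beat rate is |f₁ − f₂|.
|504 − 496| = 8 Hz.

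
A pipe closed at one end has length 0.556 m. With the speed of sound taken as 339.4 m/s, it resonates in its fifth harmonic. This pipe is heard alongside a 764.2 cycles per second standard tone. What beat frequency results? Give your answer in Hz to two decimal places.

Closed pipe (odd harmonics): f_n = n·v/(4L) = 5·339.4/(4·0.556) = 763.0396 Hz.
f_beat = |763.0396 − 764.2| = 1.16 Hz.

1.16 Hz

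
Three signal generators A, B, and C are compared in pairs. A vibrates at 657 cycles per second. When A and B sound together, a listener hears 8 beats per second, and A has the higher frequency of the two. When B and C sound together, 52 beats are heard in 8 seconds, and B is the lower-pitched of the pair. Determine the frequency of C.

655.5 Hz

B is below A, so f_B = 657 − 8 = 649 Hz.
B–C: Beat frequency = 52/8 = 6.5 Hz.
C is above B, so f_C = 649 + 6.5 = 655.5 Hz.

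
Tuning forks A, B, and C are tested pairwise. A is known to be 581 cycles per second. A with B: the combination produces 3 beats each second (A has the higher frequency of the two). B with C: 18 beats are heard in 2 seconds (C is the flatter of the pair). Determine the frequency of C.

B is below A, so f_B = 581 − 3 = 578 Hz.
B–C: Beat frequency = 18/2 = 9 Hz.
C is below B, so f_C = 578 − 9 = 569 Hz.

569 Hz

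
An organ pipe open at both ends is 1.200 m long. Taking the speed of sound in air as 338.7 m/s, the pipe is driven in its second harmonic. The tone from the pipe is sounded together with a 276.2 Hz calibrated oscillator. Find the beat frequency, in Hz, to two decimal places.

6.05 Hz

Open pipe: f_n = n·v/(2L) = 2·338.7/(2·1.200) = 282.2500 Hz.
f_beat = |282.2500 − 276.2| = 6.05 Hz.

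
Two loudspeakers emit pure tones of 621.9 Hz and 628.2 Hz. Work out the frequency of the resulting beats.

The beat frequency equals the magnitude of the frequency difference.
|621.9 − 628.2| = 6.3 Hz.

6.3 Hz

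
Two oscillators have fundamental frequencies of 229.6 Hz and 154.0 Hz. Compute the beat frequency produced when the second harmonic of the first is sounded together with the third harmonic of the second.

Second harmonic of the first: 2·229.6 = 459.2 Hz.
Third harmonic of the second: 3·154.0 = 462.0 Hz.
f_beat = |459.2 − 462.0| = 2.8 Hz.

2.8 Hz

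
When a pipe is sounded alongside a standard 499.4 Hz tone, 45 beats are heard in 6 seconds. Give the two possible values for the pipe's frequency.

491.9 Hz or 506.9 Hz

Beat frequency = 45/6 = 7.5 Hz.
|f − 499.4| = 7.5, so f = 499.4 ± 7.5.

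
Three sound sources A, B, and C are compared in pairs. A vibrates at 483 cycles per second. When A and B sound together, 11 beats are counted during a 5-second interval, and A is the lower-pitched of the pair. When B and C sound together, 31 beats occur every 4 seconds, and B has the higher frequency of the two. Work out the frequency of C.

A–B: Beat frequency = 11/5 = 2.2 Hz.
B is above A, so f_B = 483 + 2.2 = 485.2 Hz.
B–C: Beat frequency = 31/4 = 7.75 Hz.
C is below B, so f_C = 485.2 − 7.75 = 477.45 Hz.

477.45 Hz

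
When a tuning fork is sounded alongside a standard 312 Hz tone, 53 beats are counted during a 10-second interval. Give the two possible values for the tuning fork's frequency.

Beat frequency = 53/10 = 5.3 Hz.
|f − 312| = 5.3, so f = 312 ± 5.3.

306.7 Hz or 317.3 Hz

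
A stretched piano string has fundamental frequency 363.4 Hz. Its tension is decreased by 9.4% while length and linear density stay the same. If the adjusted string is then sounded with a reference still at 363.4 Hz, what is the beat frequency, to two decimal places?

17.50 Hz

For a string, f ∝ √T, so the new frequency is 363.4·√0.906 = 345.8988 Hz.
f_beat = |345.8988 − 363.4| = 17.50 Hz.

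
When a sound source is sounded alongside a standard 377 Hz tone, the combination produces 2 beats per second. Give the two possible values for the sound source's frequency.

|f − 377| = 2, so f = 377 ± 2.

375 Hz or 379 Hz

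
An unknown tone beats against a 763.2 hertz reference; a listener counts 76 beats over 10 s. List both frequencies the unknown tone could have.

Beat frequency = 76/10 = 7.6 Hz.
|f − 763.2| = 7.6, so f = 763.2 ± 7.6.

755.6 Hz or 770.8 Hz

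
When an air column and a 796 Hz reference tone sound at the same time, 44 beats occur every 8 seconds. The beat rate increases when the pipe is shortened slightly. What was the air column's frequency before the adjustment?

801.5 Hz

Beat frequency = 44/8 = 5.5 Hz.
|f − 796| = 5.5, so the air column was at either 790.5 Hz or 801.5 Hz.
A shorter pipe has a higher fundamental; the adjustment raises the air column's frequency.
The beat rate rose, so the adjustment moved the air column further from 796 Hz — it was already above the reference.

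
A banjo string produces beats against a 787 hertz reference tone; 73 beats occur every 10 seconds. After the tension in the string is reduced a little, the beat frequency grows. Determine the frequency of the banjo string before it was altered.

Beat frequency = 73/10 = 7.3 Hz.
|f − 787| = 7.3, so the banjo string was at either 779.7 Hz or 794.3 Hz.
Lower tension means lower frequency; the adjustment lowers the banjo string's frequency.
The beat rate rose, so the adjustment moved the banjo string further from 787 Hz — it was already below the reference.

779.7 Hz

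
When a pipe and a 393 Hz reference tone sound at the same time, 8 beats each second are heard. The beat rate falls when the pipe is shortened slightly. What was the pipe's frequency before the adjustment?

|f − 393| = 8, so the pipe was at either 385 Hz or 401 Hz.
A shorter pipe has a higher fundamental; the adjustment raises the pipe's frequency.
The beat rate fell, so the adjustment moved the pipe toward 393 Hz — it must have started below the reference.

385 Hz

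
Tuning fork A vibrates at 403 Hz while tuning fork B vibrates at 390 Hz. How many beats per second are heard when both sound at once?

13 Hz

The beat frequency equals the magnitude of the frequency difference.
|403 − 390| = 13 Hz.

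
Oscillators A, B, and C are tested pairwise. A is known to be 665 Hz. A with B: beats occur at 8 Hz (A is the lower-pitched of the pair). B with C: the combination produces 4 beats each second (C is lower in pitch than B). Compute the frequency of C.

669 Hz

B is above A, so f_B = 665 + 8 = 673 Hz.
C is below B, so f_C = 673 − 4 = 669 Hz.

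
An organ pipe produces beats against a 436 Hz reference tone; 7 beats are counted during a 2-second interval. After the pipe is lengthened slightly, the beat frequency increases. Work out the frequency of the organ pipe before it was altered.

432.5 Hz

Beat frequency = 7/2 = 3.5 Hz.
|f − 436| = 3.5, so the organ pipe was at either 432.5 Hz or 439.5 Hz.
A longer pipe has a lower fundamental; the adjustment lowers the organ pipe's frequency.
The beat rate rose, so the adjustment moved the organ pipe further from 436 Hz — it was already below the reference.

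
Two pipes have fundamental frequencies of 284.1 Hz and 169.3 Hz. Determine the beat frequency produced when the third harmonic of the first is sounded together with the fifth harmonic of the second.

5.8 Hz

Third harmonic of the first: 3·284.1 = 852.3 Hz.
Fifth harmonic of the second: 5·169.3 = 846.5 Hz.
f_beat = |852.3 − 846.5| = 5.8 Hz.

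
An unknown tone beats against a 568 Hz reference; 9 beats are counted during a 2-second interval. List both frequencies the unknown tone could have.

Beat frequency = 9/2 = 4.5 Hz.
|f − 568| = 4.5, so f = 568 ± 4.5.

563.5 Hz or 572.5 Hz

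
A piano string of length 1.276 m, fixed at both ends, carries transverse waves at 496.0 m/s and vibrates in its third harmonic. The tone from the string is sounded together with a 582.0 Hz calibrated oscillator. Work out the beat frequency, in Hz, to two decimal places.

For a string fixed at both ends, f_n = n·v/(2L) = 3·496.0/(2·1.276) = 583.0721 Hz.
f_beat = |583.0721 − 582.0| = 1.07 Hz.

1.07 Hz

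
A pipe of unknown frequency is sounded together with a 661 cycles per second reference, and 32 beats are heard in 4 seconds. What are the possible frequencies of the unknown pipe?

Beat frequency = 32/4 = 8 Hz.
|f − 661| = 8, so f = 661 ± 8.

653 Hz or 669 Hz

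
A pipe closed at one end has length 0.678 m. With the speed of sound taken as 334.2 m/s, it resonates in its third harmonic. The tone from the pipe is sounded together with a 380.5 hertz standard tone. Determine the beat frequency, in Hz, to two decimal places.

10.81 Hz

Closed pipe (odd harmonics): f_n = n·v/(4L) = 3·334.2/(4·0.678) = 369.6903 Hz.
f_beat = |369.6903 − 380.5| = 10.81 Hz.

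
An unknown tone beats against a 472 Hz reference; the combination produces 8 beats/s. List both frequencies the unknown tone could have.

464 Hz or 480 Hz

|f − 472| = 8, so f = 472 ± 8.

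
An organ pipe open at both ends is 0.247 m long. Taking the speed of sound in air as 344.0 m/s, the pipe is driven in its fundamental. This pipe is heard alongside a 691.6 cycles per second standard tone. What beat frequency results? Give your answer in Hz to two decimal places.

Open pipe: f_n = n·v/(2L) = 1·344.0/(2·0.247) = 696.3563 Hz.
f_beat = |696.3563 − 691.6| = 4.76 Hz.

4.76 Hz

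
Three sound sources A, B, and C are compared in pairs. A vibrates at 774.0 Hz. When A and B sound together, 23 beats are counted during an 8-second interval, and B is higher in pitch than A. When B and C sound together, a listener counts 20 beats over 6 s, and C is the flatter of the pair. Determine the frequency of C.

A–B: Beat frequency = 23/8 = 2.875 Hz.
B is above A, so f_B = 774.0 + 2.875 = 776.875 Hz.
B–C: Beat frequency = 20/6 = 3.3333 Hz.
C is below B, so f_C = 776.875 − 3.3333 = 773.5417 Hz.

773.5417 Hz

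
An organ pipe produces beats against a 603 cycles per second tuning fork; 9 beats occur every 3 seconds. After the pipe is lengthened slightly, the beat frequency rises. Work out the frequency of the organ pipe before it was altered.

600 Hz

Beat frequency = 9/3 = 3 Hz.
|f − 603| = 3, so the organ pipe was at either 600 Hz or 606 Hz.
A longer pipe has a lower fundamental; the adjustment lowers the organ pipe's frequency.
The beat rate rose, so the adjustment moved the organ pipe further from 603 Hz — it was already below the reference.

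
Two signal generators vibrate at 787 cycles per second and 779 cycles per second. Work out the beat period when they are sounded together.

f_beat = |787 − 779| = 8 Hz.
Beat period T = 1 / f_beat = 1 / 8 s.

0.125 s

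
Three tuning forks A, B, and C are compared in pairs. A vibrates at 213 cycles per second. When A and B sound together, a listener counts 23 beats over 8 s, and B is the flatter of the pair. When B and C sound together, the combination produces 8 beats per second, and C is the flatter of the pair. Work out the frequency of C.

A–B: Beat frequency = 23/8 = 2.875 Hz.
B is below A, so f_B = 213 − 2.875 = 210.125 Hz.
C is below B, so f_C = 210.125 − 8 = 202.125 Hz.

202.125 Hz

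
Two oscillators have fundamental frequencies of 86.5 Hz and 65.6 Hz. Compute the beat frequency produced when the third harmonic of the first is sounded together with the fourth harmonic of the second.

Third harmonic of the first: 3·86.5 = 259.5 Hz.
Fourth harmonic of the second: 4·65.6 = 262.4 Hz.
f_beat = |259.5 − 262.4| = 2.9 Hz.

2.9 Hz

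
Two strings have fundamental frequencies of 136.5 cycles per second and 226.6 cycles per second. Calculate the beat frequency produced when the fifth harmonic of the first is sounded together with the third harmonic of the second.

Fifth harmonic of the first: 5·136.5 = 682.5 Hz.
Third harmonic of the second: 3·226.6 = 679.8 Hz.
f_beat = |682.5 − 679.8| = 2.7 Hz.

2.7 Hz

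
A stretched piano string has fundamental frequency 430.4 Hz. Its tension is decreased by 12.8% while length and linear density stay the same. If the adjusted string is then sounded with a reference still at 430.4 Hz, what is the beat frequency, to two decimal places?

For a string, f ∝ √T, so the new frequency is 430.4·√0.872 = 401.9116 Hz.
f_beat = |401.9116 − 430.4| = 28.49 Hz.

28.49 Hz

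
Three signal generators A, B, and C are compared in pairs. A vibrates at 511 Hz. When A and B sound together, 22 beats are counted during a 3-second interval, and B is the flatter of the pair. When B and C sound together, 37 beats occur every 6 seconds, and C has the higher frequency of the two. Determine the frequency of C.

A–B: Beat frequency = 22/3 = 7.3333 Hz.
B is below A, so f_B = 511 − 7.3333 = 503.6667 Hz.
B–C: Beat frequency = 37/6 = 6.1667 Hz.
C is above B, so f_C = 503.6667 + 6.1667 = 509.8333 Hz.

509.8333 Hz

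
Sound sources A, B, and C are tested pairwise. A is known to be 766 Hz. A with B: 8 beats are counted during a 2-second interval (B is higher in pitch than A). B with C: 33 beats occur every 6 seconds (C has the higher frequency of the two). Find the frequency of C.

775.5 Hz

A–B: Beat frequency = 8/2 = 4 Hz.
B is above A, so f_B = 766 + 4 = 770 Hz.
B–C: Beat frequency = 33/6 = 5.5 Hz.
C is above B, so f_C = 770 + 5.5 = 775.5 Hz.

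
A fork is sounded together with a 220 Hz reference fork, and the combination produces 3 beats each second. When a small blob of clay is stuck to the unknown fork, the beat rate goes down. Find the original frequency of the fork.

|f − 220| = 3, so the fork was at either 217 Hz or 223 Hz.
Adding mass to a fork lowers its frequency; the adjustment lowers the fork's frequency.
The beat rate fell, so the adjustment moved the fork toward 220 Hz — it must have started above the reference.

223 Hz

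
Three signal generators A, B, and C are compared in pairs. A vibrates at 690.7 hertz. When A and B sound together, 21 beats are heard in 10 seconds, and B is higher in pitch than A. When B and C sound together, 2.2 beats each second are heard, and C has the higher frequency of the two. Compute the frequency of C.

A–B: Beat frequency = 21/10 = 2.1 Hz.
B is above A, so f_B = 690.7 + 2.1 = 692.8 Hz.
C is above B, so f_C = 692.8 + 2.2 = 695 Hz.

695 Hz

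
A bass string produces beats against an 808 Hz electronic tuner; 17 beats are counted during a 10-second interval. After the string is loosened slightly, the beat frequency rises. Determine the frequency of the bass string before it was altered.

Beat frequency = 17/10 = 1.7 Hz.
|f − 808| = 1.7, so the bass string was at either 806.3 Hz or 809.7 Hz.
Reducing tension lowers a string's frequency; the adjustment lowers the bass string's frequency.
The beat rate rose, so the adjustment moved the bass string further from 808 Hz — it was already below the reference.

806.3 Hz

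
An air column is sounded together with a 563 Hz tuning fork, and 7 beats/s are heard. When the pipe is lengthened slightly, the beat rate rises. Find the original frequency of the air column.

556 Hz

|f − 563| = 7, so the air column was at either 556 Hz or 570 Hz.
A longer pipe has a lower fundamental; the adjustment lowers the air column's frequency.
The beat rate rose, so the adjustment moved the air column further from 563 Hz — it was already below the reference.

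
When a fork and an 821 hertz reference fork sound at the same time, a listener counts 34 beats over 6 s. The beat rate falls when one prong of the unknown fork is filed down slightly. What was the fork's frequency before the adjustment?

815.3333 Hz

Beat frequency = 34/6 = 5.6667 Hz.
|f − 821| = 5.6667, so the fork was at either 815.3333 Hz or 826.6667 Hz.
Filing a prong removes mass and raises the fork's frequency; the adjustment raises the fork's frequency.
The beat rate fell, so the adjustment moved the fork toward 821 Hz — it must have started below the reference.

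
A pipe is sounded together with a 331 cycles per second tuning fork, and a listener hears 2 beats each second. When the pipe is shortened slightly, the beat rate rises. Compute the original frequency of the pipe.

|f − 331| = 2, so the pipe was at either 329 Hz or 333 Hz.
A shorter pipe has a higher fundamental; the adjustment raises the pipe's frequency.
The beat rate rose, so the adjustment moved the pipe further from 331 Hz — it was already above the reference.

333 Hz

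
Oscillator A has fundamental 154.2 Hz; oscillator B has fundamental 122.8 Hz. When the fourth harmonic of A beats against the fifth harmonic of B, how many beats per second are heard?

Fourth harmonic of the first: 4·154.2 = 616.8 Hz.
Fifth harmonic of the second: 5·122.8 = 614.0 Hz.
f_beat = |616.8 − 614.0| = 2.8 Hz.

2.8 Hz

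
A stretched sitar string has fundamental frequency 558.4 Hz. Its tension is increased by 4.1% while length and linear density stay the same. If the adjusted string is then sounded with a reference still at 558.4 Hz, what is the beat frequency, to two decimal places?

For a string, f ∝ √T, so the new frequency is 558.4·√1.041 = 569.7322 Hz.
f_beat = |569.7322 − 558.4| = 11.33 Hz.

11.33 Hz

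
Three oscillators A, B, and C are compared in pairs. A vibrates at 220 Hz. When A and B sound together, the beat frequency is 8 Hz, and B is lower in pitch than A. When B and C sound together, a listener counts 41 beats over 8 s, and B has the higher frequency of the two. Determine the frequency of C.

206.875 Hz

B is below A, so f_B = 220 − 8 = 212 Hz.
B–C: Beat frequency = 41/8 = 5.125 Hz.
C is below B, so f_C = 212 − 5.125 = 206.875 Hz.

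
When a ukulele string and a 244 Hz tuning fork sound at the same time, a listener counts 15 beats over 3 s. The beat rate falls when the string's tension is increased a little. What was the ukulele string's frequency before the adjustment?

Beat frequency = 15/3 = 5 Hz.
|f − 244| = 5, so the ukulele string was at either 239 Hz or 249 Hz.
Higher tension means higher frequency; the adjustment raises the ukulele string's frequency.
The beat rate fell, so the adjustment moved the ukulele string toward 244 Hz — it must have started below the reference.

239 Hz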